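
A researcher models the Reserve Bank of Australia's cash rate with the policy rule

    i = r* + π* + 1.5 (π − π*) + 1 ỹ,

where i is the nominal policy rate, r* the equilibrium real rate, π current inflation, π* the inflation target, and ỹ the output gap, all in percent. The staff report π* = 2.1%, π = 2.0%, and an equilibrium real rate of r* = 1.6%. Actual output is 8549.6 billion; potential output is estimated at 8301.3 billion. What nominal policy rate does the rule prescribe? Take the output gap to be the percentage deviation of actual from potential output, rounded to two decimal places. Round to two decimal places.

6.54%

Output gap = 100 × (8549.6 − 8301.3) / 8301.3 = 2.99%.
i = 1.60 + 2.10 + 1.5 × (2.00 − 2.10) + 1 × 2.99
   = 1.60 + 2.1 − 0.15 + 2.99 = 6.54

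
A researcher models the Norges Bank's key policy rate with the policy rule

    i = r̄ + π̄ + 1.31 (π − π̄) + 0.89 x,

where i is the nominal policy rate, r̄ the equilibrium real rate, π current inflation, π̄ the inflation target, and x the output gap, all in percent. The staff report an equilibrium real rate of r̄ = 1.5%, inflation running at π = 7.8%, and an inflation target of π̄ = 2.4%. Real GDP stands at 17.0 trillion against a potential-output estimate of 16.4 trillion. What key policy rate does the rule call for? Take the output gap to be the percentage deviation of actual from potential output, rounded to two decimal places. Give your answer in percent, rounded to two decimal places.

Output gap = 100 × (17.0 − 16.4) / 16.4 = 3.66%.
i = 1.50 + 2.40 + 1.31 × (7.80 − 2.40) + 0.89 × 3.66
   = 1.50 + 2.4 + 7.074 + 3.2574 = 14.23

14.23%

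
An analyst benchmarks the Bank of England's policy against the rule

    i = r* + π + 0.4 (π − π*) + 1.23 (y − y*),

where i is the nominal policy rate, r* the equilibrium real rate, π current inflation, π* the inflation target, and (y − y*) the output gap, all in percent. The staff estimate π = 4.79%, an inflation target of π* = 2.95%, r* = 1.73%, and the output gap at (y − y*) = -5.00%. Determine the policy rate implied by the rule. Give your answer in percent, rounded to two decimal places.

i = 1.73 + 4.79 + 0.4 × (4.79 − 2.95) + 1.23 × (-5.00)
   = 1.73 + 4.79 + 0.736 − 6.15 = 1.11

1.11%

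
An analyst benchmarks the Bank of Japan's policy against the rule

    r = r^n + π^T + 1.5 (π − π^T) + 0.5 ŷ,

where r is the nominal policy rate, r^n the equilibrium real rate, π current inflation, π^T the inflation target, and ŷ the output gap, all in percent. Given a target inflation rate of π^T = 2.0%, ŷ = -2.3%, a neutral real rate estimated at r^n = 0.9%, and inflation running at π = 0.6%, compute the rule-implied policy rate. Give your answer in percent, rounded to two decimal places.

-0.35%

r = 0.9 + 2.0 + 1.5 × (0.6 − 2.0) + 0.5 × (-2.3)
   = 0.9 + 2 − 2.1 − 1.15 = -0.35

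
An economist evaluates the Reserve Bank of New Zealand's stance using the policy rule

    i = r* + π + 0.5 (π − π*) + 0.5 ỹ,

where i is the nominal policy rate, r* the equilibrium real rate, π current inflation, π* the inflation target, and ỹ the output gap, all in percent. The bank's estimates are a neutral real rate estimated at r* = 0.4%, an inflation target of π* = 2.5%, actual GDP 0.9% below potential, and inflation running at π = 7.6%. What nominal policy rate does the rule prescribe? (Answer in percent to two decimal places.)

Output 0.9% below potential → ỹ = -0.9.
i = 0.4 + 7.6 + 0.5 × (7.6 − 2.5) + 0.5 × (-0.9)
   = 0.4 + 7.6 + 2.55 − 0.45 = 10.10

10.10%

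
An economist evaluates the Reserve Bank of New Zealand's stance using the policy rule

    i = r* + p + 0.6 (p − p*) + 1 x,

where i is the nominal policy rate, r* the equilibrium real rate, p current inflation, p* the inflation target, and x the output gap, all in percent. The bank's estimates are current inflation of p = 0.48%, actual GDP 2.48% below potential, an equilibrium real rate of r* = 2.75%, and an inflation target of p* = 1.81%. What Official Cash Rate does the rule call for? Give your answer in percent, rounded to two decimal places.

-0.05%

Output 2.48% below potential → x = -2.48.
i = 2.75 + 0.48 + 0.6 × (0.48 − 1.81) + 1 × (-2.48)
   = 2.75 + 0.48 − 0.798 − 2.48 = -0.05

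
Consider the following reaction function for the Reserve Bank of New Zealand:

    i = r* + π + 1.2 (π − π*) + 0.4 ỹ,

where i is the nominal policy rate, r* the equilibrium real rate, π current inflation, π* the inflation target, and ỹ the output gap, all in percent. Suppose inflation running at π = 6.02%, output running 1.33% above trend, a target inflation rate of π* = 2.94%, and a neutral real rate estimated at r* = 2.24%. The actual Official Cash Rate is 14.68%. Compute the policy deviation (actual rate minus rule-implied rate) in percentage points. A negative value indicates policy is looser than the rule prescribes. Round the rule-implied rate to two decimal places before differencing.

Output 1.33% above potential → ỹ = 1.33.
i = 2.24 + 6.02 + 1.2 × (6.02 − 2.94) + 0.4 × 1.33
   = 2.24 + 6.02 + 3.696 + 0.532 = 12.49
Deviation = 14.68 − 12.49 = 2.19 pp.

2.19 pp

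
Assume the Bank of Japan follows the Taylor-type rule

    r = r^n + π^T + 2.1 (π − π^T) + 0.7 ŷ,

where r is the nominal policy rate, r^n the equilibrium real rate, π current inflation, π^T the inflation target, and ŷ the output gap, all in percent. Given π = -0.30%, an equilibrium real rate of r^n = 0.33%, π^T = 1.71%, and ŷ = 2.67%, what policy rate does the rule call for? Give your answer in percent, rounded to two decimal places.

-0.31%

r = 0.33 + 1.71 + 2.1 × (-0.30 − 1.71) + 0.7 × 2.67
   = 0.33 + 1.71 − 4.221 + 1.869 = -0.31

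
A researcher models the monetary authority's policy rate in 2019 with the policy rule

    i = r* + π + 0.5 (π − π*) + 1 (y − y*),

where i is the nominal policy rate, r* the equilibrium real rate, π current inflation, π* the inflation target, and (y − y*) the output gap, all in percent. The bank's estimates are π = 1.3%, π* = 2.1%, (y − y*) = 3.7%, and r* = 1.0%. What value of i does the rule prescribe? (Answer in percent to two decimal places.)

i = 1.0 + 1.3 + 0.5 × (1.3 − 2.1) + 1 × 3.7
   = 1.0 + 1.3 − 0.4 + 3.7 = 5.60

5.60%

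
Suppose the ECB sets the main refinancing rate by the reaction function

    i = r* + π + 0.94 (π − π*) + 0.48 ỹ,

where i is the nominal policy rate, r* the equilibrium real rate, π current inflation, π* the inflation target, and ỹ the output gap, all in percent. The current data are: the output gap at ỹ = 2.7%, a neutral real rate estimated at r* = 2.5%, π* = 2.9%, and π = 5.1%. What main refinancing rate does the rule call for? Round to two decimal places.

10.96%

i = 2.5 + 5.1 + 0.94 × (5.1 − 2.9) + 0.48 × 2.7
   = 2.5 + 5.1 + 2.068 + 1.296 = 10.96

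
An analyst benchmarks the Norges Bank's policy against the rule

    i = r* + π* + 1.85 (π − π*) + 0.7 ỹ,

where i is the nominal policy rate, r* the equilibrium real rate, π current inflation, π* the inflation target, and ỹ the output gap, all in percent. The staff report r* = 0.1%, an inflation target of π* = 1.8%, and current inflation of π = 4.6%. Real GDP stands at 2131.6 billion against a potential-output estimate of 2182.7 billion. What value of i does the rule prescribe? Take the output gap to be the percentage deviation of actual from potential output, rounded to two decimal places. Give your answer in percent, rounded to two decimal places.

Output gap = 100 × (2131.6 − 2182.7) / 2182.7 = -2.34%.
i = 0.10 + 1.80 + 1.85 × (4.60 − 1.80) + 0.7 × (-2.34)
   = 0.10 + 1.8 + 5.18 − 1.638 = 5.44

5.44%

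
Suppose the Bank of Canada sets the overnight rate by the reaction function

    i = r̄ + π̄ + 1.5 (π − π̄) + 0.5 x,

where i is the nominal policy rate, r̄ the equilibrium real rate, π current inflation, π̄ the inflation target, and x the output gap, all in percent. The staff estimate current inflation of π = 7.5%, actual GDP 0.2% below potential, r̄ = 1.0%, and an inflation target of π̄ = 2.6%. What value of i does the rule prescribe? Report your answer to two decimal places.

Output 0.2% below potential → x = -0.2.
i = 1.0 + 2.6 + 1.5 × (7.5 − 2.6) + 0.5 × (-0.2)
   = 1.0 + 2.6 + 7.35 − 0.1 = 10.85

10.85%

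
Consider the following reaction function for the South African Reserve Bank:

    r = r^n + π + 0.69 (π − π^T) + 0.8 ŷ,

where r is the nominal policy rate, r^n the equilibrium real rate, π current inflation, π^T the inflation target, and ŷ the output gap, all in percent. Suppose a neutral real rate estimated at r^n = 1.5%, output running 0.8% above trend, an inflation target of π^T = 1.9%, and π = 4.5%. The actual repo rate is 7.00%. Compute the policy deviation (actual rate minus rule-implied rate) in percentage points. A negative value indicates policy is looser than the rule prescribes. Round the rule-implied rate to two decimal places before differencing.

Output 0.8% above potential → ŷ = 0.8.
r = 1.5 + 4.5 + 0.69 × (4.5 − 1.9) + 0.8 × 0.8
   = 1.5 + 4.5 + 1.794 + 0.64 = 8.43
Deviation = 7.00 − 8.43 = -1.43 pp.

-1.43 pp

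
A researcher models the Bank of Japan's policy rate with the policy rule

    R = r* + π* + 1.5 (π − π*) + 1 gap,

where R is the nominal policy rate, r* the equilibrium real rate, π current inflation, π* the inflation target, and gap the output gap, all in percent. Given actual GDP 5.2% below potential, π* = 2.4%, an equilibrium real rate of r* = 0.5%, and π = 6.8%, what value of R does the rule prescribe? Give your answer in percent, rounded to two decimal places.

4.30%

Output 5.2% below potential → gap = -5.2.
R = 0.5 + 2.4 + 1.5 × (6.8 − 2.4) + 1 × (-5.2)
   = 0.5 + 2.4 + 6.6 − 5.2 = 4.30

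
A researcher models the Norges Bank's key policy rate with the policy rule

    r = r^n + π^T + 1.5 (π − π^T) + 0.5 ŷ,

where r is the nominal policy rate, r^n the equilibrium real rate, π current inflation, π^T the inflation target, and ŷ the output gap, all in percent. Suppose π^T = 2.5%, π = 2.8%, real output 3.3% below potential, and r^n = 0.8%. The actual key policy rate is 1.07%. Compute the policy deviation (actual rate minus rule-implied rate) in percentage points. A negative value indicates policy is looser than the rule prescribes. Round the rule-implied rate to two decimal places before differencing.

-1.03 pp

Output 3.3% below potential → ŷ = -3.3.
r = 0.8 + 2.5 + 1.5 × (2.8 − 2.5) + 0.5 × (-3.3)
   = 0.8 + 2.5 + 0.45 − 1.65 = 2.10
Deviation = 1.07 − 2.10 = -1.03 pp.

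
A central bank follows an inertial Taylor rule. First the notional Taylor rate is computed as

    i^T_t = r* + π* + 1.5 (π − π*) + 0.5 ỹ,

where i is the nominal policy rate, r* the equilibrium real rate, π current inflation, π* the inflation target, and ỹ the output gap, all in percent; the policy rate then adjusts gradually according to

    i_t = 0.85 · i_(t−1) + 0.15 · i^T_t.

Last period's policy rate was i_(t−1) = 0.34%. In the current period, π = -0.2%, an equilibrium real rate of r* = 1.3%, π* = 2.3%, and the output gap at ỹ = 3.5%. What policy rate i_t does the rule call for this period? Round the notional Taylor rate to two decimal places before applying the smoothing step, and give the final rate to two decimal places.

i^T_t = 1.3 + 2.3 + 1.5 × (-0.2 − 2.3) + 0.5 × 3.5
   = 1.3 + 2.3 − 3.75 + 1.75 = 1.60
i_t = 0.85 × 0.34 + 0.15 × 1.60 = 0.289 + 0.24 = 0.53

0.53%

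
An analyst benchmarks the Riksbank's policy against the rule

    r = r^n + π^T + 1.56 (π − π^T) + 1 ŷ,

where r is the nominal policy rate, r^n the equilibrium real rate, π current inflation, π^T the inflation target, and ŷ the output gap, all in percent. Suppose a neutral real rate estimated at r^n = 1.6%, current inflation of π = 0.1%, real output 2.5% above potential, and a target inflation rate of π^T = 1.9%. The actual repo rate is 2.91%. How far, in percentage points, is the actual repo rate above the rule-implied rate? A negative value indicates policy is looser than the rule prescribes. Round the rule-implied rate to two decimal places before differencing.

-0.28 pp

Output 2.5% above potential → ŷ = 2.5.
r = 1.6 + 1.9 + 1.56 × (0.1 − 1.9) + 1 × 2.5
   = 1.6 + 1.9 − 2.808 + 2.5 = 3.19
Deviation = 2.91 − 3.19 = -0.28 pp.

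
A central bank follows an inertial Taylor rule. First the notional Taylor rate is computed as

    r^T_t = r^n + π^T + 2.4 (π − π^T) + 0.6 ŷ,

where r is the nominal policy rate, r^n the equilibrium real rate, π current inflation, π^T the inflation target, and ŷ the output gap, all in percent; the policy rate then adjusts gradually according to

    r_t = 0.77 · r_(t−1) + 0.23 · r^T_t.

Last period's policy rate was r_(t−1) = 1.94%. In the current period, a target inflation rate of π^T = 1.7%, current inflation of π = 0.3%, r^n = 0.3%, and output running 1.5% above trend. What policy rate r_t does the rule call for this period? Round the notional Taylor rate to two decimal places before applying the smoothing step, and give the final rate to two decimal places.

Output 1.5% above potential → ŷ = 1.5.
r^T_t = 0.3 + 1.7 + 2.4 × (0.3 − 1.7) + 0.6 × 1.5
   = 0.3 + 1.7 − 3.36 + 0.9 = -0.46
r_t = 0.77 × 1.94 + 0.23 × (-0.46) = 1.4938 − 0.1058 = 1.39

1.39%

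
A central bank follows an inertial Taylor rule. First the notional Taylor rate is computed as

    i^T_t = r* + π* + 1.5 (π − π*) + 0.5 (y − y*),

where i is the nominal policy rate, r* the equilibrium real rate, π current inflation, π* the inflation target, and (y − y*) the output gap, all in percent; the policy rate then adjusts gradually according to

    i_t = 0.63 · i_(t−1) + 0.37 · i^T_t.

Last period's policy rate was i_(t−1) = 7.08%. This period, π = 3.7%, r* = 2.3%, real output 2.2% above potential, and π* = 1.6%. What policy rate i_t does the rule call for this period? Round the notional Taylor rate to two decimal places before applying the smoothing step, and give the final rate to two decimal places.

Output 2.2% above potential → (y − y*) = 2.2.
i^T_t = 2.3 + 1.6 + 1.5 × (3.7 − 1.6) + 0.5 × 2.2
   = 2.3 + 1.6 + 3.15 + 1.1 = 8.15
i_t = 0.63 × 7.08 + 0.37 × 8.15 = 4.4604 + 3.0155 = 7.48

7.48%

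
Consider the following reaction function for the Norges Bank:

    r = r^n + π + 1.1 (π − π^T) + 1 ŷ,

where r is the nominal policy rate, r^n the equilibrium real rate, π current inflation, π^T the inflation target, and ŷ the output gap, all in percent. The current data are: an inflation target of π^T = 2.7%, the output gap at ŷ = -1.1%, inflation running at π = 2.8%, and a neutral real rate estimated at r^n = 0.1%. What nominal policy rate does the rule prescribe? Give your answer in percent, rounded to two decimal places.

1.91%

r = 0.1 + 2.8 + 1.1 × (2.8 − 2.7) + 1 × (-1.1)
   = 0.1 + 2.8 + 0.11 − 1.1 = 1.91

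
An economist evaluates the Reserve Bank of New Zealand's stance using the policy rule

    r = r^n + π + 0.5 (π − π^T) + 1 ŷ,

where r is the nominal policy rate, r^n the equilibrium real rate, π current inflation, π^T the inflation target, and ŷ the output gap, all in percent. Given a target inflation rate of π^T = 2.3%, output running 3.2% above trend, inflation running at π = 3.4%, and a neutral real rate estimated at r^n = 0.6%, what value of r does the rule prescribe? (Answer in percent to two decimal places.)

7.75%

Output 3.2% above potential → ŷ = 3.2.
r = 0.6 + 3.4 + 0.5 × (3.4 − 2.3) + 1 × 3.2
   = 0.6 + 3.4 + 0.55 + 3.2 = 7.75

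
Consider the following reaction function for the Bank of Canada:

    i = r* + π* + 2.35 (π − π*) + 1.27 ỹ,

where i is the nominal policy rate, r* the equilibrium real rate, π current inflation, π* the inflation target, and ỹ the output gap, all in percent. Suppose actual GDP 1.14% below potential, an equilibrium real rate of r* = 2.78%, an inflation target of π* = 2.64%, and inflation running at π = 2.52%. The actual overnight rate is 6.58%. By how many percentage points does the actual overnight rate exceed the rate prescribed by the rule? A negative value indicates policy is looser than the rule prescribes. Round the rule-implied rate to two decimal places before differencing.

2.89 pp

Output 1.14% below potential → ỹ = -1.14.
i = 2.78 + 2.64 + 2.35 × (2.52 − 2.64) + 1.27 × (-1.14)
   = 2.78 + 2.64 − 0.282 − 1.4478 = 3.69
Deviation = 6.58 − 3.69 = 2.89 pp.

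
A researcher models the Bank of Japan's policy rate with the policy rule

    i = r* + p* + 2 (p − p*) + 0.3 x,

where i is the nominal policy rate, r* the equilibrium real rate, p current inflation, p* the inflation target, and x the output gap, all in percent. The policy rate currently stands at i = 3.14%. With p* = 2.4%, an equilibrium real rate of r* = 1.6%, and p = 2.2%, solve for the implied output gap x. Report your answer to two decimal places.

0.3 x = 3.14 − 1.6 − 2.4 − 2 × (2.2 − 2.4) = -0.46
x = -0.46 / 0.3 = -1.53

-1.53%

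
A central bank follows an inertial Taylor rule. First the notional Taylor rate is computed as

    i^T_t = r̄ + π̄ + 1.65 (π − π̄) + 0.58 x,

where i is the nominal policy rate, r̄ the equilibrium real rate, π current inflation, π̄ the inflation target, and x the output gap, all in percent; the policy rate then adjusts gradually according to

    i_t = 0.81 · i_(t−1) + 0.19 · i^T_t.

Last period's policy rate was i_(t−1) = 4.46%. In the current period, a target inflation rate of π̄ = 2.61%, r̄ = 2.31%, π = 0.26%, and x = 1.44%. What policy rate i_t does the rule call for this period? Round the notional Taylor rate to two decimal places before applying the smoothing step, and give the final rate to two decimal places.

i^T_t = 2.31 + 2.61 + 1.65 × (0.26 − 2.61) + 0.58 × 1.44
   = 2.31 + 2.61 − 3.8775 + 0.8352 = 1.88
i_t = 0.81 × 4.46 + 0.19 × 1.88 = 3.6126 + 0.3572 = 3.97

3.97%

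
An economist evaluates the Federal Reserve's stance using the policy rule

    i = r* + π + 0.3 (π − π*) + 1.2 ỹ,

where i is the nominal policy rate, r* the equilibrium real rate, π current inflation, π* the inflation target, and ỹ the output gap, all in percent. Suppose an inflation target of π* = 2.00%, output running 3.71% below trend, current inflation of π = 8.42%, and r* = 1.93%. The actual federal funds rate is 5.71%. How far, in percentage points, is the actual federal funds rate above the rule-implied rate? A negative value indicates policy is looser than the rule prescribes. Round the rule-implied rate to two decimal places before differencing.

Output 3.71% below potential → ỹ = -3.71.
i = 1.93 + 8.42 + 0.3 × (8.42 − 2.00) + 1.2 × (-3.71)
   = 1.93 + 8.42 + 1.926 − 4.452 = 7.82
Deviation = 5.71 − 7.82 = -2.11 pp.

-2.11 pp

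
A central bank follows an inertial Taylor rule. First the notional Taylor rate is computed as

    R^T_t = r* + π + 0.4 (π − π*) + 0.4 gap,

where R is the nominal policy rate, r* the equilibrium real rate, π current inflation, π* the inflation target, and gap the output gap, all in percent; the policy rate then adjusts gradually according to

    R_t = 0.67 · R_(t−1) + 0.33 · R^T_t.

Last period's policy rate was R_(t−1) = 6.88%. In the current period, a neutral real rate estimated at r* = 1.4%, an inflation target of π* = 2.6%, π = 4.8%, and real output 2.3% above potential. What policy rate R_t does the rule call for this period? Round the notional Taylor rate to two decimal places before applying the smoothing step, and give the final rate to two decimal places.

Output 2.3% above potential → gap = 2.3.
R^T_t = 1.4 + 4.8 + 0.4 × (4.8 − 2.6) + 0.4 × 2.3
   = 1.4 + 4.8 + 0.88 + 0.92 = 8.00
R_t = 0.67 × 6.88 + 0.33 × 8.00 = 4.6096 + 2.64 = 7.25

7.25%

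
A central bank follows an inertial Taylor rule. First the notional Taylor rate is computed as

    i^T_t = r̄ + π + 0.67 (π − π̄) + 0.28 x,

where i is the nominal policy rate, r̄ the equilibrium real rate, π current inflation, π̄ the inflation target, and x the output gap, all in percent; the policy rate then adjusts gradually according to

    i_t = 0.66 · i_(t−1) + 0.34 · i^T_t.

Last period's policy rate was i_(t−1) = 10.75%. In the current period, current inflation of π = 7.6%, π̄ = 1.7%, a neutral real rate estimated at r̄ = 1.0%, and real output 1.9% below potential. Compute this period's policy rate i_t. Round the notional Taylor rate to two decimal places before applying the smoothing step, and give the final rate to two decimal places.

Output 1.9% below potential → x = -1.9.
i^T_t = 1.0 + 7.6 + 0.67 × (7.6 − 1.7) + 0.28 × (-1.9)
   = 1.0 + 7.6 + 3.953 − 0.532 = 12.02
i_t = 0.66 × 10.75 + 0.34 × 12.02 = 7.095 + 4.0868 = 11.18

11.18%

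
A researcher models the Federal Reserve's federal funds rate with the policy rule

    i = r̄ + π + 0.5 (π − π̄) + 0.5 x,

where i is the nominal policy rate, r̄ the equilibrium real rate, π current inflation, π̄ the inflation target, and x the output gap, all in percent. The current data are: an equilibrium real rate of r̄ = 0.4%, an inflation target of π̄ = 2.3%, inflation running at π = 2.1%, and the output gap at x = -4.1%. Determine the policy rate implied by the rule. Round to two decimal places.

0.35%

i = 0.4 + 2.1 + 0.5 × (2.1 − 2.3) + 0.5 × (-4.1)
   = 0.4 + 2.1 − 0.1 − 2.05 = 0.35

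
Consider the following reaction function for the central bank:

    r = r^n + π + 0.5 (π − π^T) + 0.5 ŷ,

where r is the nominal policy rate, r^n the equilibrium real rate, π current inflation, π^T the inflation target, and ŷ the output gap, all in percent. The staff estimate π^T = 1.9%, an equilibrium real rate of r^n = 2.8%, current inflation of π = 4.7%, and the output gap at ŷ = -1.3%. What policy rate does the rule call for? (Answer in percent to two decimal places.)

r = 2.8 + 4.7 + 0.5 × (4.7 − 1.9) + 0.5 × (-1.3)
   = 2.8 + 4.7 + 1.4 − 0.65 = 8.25

8.25%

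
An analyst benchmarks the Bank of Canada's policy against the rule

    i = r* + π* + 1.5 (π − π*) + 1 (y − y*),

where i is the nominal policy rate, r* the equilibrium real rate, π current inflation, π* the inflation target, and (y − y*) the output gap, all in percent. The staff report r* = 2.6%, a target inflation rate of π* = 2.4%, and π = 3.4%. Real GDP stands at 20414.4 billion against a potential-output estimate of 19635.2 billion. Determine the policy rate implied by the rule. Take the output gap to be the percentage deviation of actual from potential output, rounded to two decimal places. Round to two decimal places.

Output gap = 100 × (20414.4 − 19635.2) / 19635.2 = 3.97%.
i = 2.60 + 2.40 + 1.5 × (3.40 − 2.40) + 1 × 3.97
   = 2.60 + 2.4 + 1.5 + 3.97 = 10.47

10.47%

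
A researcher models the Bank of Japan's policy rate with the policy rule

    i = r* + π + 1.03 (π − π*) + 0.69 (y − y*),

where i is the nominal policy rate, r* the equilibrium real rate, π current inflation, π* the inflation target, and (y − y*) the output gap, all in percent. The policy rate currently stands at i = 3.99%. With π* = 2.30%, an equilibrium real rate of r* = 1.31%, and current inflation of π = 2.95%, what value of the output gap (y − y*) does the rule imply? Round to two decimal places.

-1.36%

0.69 (y − y*) = 3.99 − 1.31 − 2.95 − 1.03 × (2.95 − 2.30) = -0.9395
(y − y*) = -0.9395 / 0.69 = -1.36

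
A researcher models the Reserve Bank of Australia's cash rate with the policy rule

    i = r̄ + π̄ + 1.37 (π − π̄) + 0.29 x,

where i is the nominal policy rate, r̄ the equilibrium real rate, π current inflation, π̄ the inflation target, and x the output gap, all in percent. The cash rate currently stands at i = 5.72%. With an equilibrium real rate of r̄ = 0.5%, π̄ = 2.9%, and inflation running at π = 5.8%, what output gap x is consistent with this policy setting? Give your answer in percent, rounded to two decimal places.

-5.70%

0.29 x = 5.72 − 0.5 − 2.9 − 1.37 × (5.8 − 2.9) = -1.653
x = -1.653 / 0.29 = -5.70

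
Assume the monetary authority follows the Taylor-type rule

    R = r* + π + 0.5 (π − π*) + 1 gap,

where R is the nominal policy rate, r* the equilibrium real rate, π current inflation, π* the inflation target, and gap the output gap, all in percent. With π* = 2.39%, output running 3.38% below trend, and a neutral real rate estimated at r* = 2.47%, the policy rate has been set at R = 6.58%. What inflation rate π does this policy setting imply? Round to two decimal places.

Output 3.38% below potential → gap = -3.38.
Collecting π: R = r* + (1 + 0.5) π − 0.5 π* + 1 gap
1.5 π = 6.58 − 2.47 + 0.5 × 2.39 − 1 × (-3.38) = 8.685
π = 8.685 / 1.5 = 5.79

5.79%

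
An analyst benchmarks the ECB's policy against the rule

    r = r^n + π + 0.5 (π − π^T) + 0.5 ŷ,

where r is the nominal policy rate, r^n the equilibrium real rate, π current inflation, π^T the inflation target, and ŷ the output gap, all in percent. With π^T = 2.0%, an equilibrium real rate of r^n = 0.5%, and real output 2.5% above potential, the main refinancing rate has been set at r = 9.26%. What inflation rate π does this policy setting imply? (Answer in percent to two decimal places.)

5.67%

Output 2.5% above potential → ŷ = 2.5.
Collecting π: r = r^n + (1 + 0.5) π − 0.5 π^T + 0.5 ŷ
1.5 π = 9.26 − 0.5 + 0.5 × 2.0 − 0.5 × 2.5 = 8.51
π = 8.51 / 1.5 = 5.67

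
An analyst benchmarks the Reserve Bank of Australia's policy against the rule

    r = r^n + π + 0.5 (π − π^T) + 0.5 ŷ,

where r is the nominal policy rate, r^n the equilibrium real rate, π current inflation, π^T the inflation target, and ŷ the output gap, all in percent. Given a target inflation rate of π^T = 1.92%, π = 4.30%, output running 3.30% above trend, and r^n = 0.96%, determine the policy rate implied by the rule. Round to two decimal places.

8.10%

Output 3.30% above potential → ŷ = 3.30.
r = 0.96 + 4.30 + 0.5 × (4.30 − 1.92) + 0.5 × 3.30
   = 0.96 + 4.3 + 1.19 + 1.65 = 8.10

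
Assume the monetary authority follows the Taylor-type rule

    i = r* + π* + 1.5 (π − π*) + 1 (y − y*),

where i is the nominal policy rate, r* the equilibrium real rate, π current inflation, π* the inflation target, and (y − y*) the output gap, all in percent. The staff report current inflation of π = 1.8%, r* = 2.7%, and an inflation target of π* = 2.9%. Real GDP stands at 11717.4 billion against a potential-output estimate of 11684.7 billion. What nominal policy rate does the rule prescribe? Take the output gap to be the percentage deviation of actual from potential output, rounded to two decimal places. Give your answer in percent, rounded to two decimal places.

4.23%

Output gap = 100 × (11717.4 − 11684.7) / 11684.7 = 0.28%.
i = 2.70 + 2.90 + 1.5 × (1.80 − 2.90) + 1 × 0.28
   = 2.70 + 2.9 − 1.65 + 0.28 = 4.23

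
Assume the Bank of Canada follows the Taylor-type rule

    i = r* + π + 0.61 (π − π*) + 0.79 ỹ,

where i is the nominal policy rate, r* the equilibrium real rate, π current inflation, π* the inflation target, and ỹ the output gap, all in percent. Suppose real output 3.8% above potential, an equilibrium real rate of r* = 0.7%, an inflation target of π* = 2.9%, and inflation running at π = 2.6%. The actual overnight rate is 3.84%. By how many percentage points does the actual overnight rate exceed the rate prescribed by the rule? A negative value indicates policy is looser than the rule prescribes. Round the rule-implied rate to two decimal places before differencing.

-2.28 pp

Output 3.8% above potential → ỹ = 3.8.
i = 0.7 + 2.6 + 0.61 × (2.6 − 2.9) + 0.79 × 3.8
   = 0.7 + 2.6 − 0.183 + 3.002 = 6.12
Deviation = 3.84 − 6.12 = -2.28 pp.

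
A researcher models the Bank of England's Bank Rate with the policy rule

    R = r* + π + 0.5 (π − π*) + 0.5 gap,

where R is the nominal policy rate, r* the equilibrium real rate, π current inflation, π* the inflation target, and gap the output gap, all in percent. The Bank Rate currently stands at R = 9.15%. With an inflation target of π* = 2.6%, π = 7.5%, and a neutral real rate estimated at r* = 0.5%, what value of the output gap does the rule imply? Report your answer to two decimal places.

0.5 gap = 9.15 − 0.5 − 7.5 − 0.5 × (7.5 − 2.6) = -1.3
gap = -1.3 / 0.5 = -2.60

-2.60%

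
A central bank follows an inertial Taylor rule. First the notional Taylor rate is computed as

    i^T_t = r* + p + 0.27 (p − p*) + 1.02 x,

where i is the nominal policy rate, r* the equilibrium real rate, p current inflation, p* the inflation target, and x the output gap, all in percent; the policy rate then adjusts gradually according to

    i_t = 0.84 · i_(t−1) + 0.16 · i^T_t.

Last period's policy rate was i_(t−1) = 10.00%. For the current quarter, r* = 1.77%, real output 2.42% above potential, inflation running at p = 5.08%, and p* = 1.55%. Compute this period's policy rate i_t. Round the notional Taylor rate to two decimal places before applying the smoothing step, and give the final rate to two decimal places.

Output 2.42% above potential → x = 2.42.
i^T_t = 1.77 + 5.08 + 0.27 × (5.08 − 1.55) + 1.02 × 2.42
   = 1.77 + 5.08 + 0.9531 + 2.4684 = 10.27
i_t = 0.84 × 10.00 + 0.16 × 10.27 = 8.4 + 1.6432 = 10.04

10.04%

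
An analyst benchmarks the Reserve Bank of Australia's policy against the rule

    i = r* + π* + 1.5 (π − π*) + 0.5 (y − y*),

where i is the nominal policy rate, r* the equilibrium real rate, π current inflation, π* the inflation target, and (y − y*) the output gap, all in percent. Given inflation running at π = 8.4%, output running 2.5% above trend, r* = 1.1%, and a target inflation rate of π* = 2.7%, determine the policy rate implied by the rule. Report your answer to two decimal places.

13.60%

Output 2.5% above potential → (y − y*) = 2.5.
i = 1.1 + 2.7 + 1.5 × (8.4 − 2.7) + 0.5 × 2.5
   = 1.1 + 2.7 + 8.55 + 1.25 = 13.60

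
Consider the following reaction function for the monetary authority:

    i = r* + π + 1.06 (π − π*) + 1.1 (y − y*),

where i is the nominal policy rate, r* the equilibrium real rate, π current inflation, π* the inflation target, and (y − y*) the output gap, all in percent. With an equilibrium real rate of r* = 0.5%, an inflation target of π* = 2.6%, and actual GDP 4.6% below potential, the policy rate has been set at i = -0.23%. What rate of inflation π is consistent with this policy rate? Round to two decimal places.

Output 4.6% below potential → (y − y*) = -4.6.
Collecting π: i = r* + (1 + 1.06) π − 1.06 π* + 1.1 (y − y*)
2.06 π = -0.23 − 0.5 + 1.06 × 2.6 − 1.1 × (-4.6) = 7.086
π = 7.086 / 2.06 = 3.44

3.44%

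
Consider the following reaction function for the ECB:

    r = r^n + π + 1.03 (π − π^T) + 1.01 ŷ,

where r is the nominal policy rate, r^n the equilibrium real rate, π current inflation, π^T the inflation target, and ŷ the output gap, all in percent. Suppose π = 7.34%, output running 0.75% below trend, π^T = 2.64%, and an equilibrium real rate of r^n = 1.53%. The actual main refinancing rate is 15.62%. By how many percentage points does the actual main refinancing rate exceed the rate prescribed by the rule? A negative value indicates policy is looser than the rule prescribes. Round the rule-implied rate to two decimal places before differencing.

2.67 pp

Output 0.75% below potential → ŷ = -0.75.
r = 1.53 + 7.34 + 1.03 × (7.34 − 2.64) + 1.01 × (-0.75)
   = 1.53 + 7.34 + 4.841 − 0.7575 = 12.95
Deviation = 15.62 − 12.95 = 2.67 pp.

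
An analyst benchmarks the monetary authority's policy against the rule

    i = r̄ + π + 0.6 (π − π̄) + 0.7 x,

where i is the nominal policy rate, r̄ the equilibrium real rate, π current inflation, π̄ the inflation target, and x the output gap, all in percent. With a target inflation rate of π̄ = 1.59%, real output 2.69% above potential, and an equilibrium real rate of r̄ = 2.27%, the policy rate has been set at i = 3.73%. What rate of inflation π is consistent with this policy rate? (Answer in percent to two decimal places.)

0.33%

Output 2.69% above potential → x = 2.69.
Collecting π: i = r̄ + (1 + 0.6) π − 0.6 π̄ + 0.7 x
1.6 π = 3.73 − 2.27 + 0.6 × 1.59 − 0.7 × 2.69 = 0.531
π = 0.531 / 1.6 = 0.33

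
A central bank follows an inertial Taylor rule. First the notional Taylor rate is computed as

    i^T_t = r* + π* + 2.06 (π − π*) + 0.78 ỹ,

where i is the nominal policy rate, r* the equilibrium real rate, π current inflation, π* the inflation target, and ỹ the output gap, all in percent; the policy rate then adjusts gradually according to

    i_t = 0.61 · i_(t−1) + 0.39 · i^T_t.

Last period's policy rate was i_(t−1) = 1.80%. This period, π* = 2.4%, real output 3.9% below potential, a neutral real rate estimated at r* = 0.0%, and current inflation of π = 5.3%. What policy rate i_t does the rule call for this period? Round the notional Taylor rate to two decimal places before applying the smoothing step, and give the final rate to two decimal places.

3.18%

Output 3.9% below potential → ỹ = -3.9.
i^T_t = 0.0 + 2.4 + 2.06 × (5.3 − 2.4) + 0.78 × (-3.9)
   = 0.0 + 2.4 + 5.974 − 3.042 = 5.33
i_t = 0.61 × 1.80 + 0.39 × 5.33 = 1.098 + 2.0787 = 3.18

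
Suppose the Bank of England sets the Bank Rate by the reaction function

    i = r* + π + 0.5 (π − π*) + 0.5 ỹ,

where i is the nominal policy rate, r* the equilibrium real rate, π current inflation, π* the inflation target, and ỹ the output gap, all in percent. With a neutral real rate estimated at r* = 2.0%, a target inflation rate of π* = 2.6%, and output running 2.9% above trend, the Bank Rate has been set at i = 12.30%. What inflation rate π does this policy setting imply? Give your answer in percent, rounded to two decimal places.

Output 2.9% above potential → ỹ = 2.9.
Collecting π: i = r* + (1 + 0.5) π − 0.5 π* + 0.5 ỹ
1.5 π = 12.30 − 2.0 + 0.5 × 2.6 − 0.5 × 2.9 = 10.15
π = 10.15 / 1.5 = 6.77

6.77%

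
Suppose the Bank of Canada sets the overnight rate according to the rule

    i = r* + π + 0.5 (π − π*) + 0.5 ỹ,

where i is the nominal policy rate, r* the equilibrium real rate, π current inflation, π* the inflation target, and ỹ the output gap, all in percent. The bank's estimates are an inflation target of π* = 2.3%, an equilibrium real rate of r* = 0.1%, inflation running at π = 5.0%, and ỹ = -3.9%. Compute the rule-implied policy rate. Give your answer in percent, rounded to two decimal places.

i = 0.1 + 5.0 + 0.5 × (5.0 − 2.3) + 0.5 × (-3.9)
   = 0.1 + 5 + 1.35 − 1.95 = 4.50

4.50%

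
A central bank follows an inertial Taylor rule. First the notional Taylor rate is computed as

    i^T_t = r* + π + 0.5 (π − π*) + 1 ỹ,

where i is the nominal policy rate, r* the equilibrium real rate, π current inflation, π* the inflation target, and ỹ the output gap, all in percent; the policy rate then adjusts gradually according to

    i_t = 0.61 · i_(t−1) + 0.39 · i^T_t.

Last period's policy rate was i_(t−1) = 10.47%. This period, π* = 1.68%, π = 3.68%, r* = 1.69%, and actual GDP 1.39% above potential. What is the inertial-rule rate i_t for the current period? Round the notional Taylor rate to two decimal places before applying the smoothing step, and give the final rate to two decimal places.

Output 1.39% above potential → ỹ = 1.39.
i^T_t = 1.69 + 3.68 + 0.5 × (3.68 − 1.68) + 1 × 1.39
   = 1.69 + 3.68 + 1 + 1.39 = 7.76
i_t = 0.61 × 10.47 + 0.39 × 7.76 = 6.3867 + 3.0264 = 9.41

9.41%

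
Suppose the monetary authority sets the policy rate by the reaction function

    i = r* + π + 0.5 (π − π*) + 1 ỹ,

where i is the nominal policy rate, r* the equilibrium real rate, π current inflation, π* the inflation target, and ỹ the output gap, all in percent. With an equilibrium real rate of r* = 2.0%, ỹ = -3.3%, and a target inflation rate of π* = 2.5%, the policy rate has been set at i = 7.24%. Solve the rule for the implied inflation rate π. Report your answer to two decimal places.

6.53%

Collecting π: i = r* + (1 + 0.5) π − 0.5 π* + 1 ỹ
1.5 π = 7.24 − 2.0 + 0.5 × 2.5 − 1 × (-3.3) = 9.79
π = 9.79 / 1.5 = 6.53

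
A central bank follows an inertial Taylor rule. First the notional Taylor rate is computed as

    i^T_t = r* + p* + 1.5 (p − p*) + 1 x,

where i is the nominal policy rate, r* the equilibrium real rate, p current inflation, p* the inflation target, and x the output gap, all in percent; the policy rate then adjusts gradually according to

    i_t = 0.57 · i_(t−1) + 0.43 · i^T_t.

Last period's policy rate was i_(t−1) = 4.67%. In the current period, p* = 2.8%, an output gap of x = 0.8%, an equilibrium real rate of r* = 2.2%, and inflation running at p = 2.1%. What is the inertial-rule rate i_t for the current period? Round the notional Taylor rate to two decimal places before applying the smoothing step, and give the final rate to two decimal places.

i^T_t = 2.2 + 2.8 + 1.5 × (2.1 − 2.8) + 1 × 0.8
   = 2.2 + 2.8 − 1.05 + 0.8 = 4.75
i_t = 0.57 × 4.67 + 0.43 × 4.75 = 2.6619 + 2.0425 = 4.70

4.70%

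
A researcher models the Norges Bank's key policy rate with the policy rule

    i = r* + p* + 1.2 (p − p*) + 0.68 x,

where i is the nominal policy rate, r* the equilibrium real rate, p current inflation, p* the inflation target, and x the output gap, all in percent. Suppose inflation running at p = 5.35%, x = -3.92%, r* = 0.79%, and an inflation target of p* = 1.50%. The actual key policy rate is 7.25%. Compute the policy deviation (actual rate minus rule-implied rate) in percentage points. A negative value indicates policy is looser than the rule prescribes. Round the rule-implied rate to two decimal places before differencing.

i = 0.79 + 1.50 + 1.2 × (5.35 − 1.50) + 0.68 × (-3.92)
   = 0.79 + 1.5 + 4.62 − 2.6656 = 4.24
Deviation = 7.25 − 4.24 = 3.01 pp.

3.01 pp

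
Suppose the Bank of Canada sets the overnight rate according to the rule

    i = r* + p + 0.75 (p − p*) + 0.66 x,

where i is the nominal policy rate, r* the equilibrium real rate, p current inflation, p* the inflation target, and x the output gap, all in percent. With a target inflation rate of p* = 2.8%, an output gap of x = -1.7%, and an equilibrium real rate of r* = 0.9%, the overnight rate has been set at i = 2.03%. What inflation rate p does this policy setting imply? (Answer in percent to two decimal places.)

2.49%

Collecting p: i = r* + (1 + 0.75) p − 0.75 p* + 0.66 x
1.75 p = 2.03 − 0.9 + 0.75 × 2.8 − 0.66 × (-1.7) = 4.352
p = 4.352 / 1.75 = 2.49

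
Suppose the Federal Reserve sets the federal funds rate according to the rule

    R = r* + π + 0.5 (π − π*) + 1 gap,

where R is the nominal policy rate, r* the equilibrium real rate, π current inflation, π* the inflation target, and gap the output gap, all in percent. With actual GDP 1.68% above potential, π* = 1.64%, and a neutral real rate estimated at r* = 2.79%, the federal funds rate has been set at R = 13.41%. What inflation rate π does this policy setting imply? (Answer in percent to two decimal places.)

6.51%

Output 1.68% above potential → gap = 1.68.
Collecting π: R = r* + (1 + 0.5) π − 0.5 π* + 1 gap
1.5 π = 13.41 − 2.79 + 0.5 × 1.64 − 1 × 1.68 = 9.76
π = 9.76 / 1.5 = 6.51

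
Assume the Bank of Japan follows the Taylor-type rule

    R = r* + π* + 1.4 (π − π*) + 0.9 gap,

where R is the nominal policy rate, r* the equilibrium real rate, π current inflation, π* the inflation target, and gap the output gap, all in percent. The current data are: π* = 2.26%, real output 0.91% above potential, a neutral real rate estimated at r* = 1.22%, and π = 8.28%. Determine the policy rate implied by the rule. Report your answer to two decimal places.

12.73%

Output 0.91% above potential → gap = 0.91.
R = 1.22 + 2.26 + 1.4 × (8.28 − 2.26) + 0.9 × 0.91
   = 1.22 + 2.26 + 8.428 + 0.819 = 12.73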